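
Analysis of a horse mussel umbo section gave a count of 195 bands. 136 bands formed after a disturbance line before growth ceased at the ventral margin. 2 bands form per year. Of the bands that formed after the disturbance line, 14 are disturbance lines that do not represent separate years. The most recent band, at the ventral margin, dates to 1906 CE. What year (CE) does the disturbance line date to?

136 bands post-date the disturbance line.
136 − 14 false = 122 true bands after the disturbance line.
With 2 bands per year, 122 / 2 = 61 years.
1906 − 61 = 1845 CE.

1845 CE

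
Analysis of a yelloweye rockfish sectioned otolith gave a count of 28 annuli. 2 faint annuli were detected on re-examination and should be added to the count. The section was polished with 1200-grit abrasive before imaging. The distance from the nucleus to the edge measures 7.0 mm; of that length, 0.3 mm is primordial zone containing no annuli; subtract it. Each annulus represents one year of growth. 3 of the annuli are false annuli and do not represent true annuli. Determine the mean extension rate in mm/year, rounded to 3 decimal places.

0.248 mm/year

Adjusted count: 28 − 3 + 2 = 27 annuli.
Net length = 7.0 − 0.3 = 6.7 mm.
Mean rate = 6.7 mm / 27 years ≈ 0.248 mm/year.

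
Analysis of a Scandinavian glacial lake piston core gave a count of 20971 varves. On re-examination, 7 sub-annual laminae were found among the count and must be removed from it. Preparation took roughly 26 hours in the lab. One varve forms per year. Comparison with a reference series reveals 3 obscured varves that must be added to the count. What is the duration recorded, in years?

20967 years

Adjusted count: 20971 − 7 + 3 = 20967 varves.
At one varve per year, that is 20967 years.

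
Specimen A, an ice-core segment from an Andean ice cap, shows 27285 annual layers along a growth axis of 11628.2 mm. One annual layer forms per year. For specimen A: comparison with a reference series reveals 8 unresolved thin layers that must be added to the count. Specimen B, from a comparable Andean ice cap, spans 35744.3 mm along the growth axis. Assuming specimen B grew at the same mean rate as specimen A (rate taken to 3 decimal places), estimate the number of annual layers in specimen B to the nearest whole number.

83907 annual layers

Specimen A: true annual layer count = 27285 + 8 = 27293.
A: Extension rate ≈ 11628.2 / 27293 = 0.426 mm/yr.
B spans 35744.3 / 0.426 = 83906.81 years ≈ 83907 annual layers.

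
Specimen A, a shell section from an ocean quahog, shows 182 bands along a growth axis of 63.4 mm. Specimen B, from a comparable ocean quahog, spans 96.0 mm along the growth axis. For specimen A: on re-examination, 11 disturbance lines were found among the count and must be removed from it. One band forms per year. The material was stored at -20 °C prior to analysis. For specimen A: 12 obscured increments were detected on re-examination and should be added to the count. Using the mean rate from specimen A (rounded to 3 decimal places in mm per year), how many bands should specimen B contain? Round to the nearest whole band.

277 bands

Specimen A: correcting the raw count gives 182 − 11 + 12 = 183 true bands.
A: 63.4 mm over 183 years gives 63.4 / 183 ≈ 0.346 mm per year.
B spans 96.0 / 0.346 = 277.46 years ≈ 277 bands.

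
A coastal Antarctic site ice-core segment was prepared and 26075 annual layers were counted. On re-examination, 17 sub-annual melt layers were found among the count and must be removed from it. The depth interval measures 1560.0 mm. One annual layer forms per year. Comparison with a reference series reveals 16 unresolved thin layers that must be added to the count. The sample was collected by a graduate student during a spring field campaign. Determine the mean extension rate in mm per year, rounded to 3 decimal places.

0.060 mm per year

Correcting the raw count gives 26075 − 17 + 16 = 26074 true annual layers.
Extension rate ≈ 1560.0 / 26074 = 0.060 mm per year.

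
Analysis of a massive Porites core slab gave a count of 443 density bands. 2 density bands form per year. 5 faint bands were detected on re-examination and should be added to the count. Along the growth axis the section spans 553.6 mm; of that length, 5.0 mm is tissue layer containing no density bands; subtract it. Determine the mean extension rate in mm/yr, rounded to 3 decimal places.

2.449 mm/yr

Correcting the raw count gives 443 + 5 = 448 true density bands.
Dividing by 2 density bands per year: 448 / 2 = 224 years.
Net length = 553.6 − 5.0 = 548.6 mm.
548.6 mm over 224 years gives 548.6 / 224 ≈ 2.449 mm/yr.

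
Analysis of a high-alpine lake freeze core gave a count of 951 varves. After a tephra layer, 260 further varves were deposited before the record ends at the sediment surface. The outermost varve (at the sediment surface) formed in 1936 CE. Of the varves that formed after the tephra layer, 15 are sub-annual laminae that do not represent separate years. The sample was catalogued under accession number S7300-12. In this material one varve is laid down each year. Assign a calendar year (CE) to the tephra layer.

1691 CE

260 varves formed after the tephra layer.
Excluding 15 false varves: 260 − 15 = 245.
Counting back 245 years from 1936 CE places the tephra layer in 1936 − 245 = 1691 CE.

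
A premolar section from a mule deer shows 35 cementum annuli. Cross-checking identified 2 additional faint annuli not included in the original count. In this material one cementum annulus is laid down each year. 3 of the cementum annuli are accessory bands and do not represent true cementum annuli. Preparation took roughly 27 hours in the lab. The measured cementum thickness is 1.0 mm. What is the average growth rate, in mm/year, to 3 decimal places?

0.029 mm/year

Correcting the raw count gives 35 − 3 + 2 = 34 true cementum annuli.
1.0 mm over 34 years gives 1.0 / 34 ≈ 0.029 mm/year.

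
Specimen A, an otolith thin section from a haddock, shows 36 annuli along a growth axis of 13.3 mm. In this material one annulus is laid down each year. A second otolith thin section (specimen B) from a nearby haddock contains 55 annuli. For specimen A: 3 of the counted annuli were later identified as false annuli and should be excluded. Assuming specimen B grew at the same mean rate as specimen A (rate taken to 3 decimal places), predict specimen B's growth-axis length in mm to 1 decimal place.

Specimen A: true annulus count = 36 − 3 = 33.
A: 13.3 mm over 33 years gives 13.3 / 33 ≈ 0.403 mm per year.
B's length ≈ 0.403 × 55 = 22.2 mm.

22.2 mm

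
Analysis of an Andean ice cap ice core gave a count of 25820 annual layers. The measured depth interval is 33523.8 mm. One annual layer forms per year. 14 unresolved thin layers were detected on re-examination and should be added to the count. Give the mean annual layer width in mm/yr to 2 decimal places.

Adjusted count: 25820 + 14 = 25834 annual layers.
Extension rate ≈ 33523.8 / 25834 = 1.30 mm/yr.

1.30 mm/yr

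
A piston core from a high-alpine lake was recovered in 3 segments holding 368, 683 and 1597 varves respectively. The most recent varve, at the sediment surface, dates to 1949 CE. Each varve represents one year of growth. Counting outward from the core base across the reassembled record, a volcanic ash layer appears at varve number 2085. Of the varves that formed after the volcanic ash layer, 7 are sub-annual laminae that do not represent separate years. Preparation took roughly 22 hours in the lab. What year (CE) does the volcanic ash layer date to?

Total varves = 368 + 683 + 1597 = 2648.
Between varve 2085 and the sediment surface there are 2648 − 2085 = 563 varves.
Excluding 7 false varves: 563 − 7 = 556.
Counting back 556 years from 1949 CE places the volcanic ash layer in 1949 − 556 = 1393 CE.

1393 CE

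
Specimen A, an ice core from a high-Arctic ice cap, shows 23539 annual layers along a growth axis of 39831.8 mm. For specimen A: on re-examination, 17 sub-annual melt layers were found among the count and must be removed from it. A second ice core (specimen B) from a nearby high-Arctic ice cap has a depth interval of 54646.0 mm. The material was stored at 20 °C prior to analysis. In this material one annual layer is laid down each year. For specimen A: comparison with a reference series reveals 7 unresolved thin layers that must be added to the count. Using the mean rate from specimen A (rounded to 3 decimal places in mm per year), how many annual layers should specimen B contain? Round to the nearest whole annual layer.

Specimen A: adjusted count: 23539 − 17 + 7 = 23529 annual layers.
A: Mean rate = 39831.8 mm / 23529 years ≈ 1.693 mm/yr.
Specimen B: 54646.0 mm / 1.693 mm per year = 32277.61 years ≈ 32278 annual layers.

32278 annual layers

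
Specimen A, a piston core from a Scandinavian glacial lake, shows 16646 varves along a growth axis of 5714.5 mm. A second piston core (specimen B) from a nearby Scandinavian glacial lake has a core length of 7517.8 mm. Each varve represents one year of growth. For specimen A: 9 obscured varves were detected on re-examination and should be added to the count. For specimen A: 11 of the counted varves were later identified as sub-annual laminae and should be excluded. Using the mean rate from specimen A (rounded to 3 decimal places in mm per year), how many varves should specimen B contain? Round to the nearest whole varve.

21918 varves

Specimen A: true varve count = 16646 − 11 + 9 = 16644.
A: 5714.5 mm over 16644 years gives 5714.5 / 16644 ≈ 0.343 mm per year.
Specimen B: 7517.8 mm / 0.343 mm per year = 21917.78 years ≈ 21918 varves.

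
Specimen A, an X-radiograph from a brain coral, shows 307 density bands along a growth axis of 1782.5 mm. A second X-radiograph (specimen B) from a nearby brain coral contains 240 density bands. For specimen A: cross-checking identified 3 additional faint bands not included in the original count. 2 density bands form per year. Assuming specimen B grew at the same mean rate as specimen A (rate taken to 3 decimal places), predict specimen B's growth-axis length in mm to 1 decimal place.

1380.0 mm

Specimen A: true density band count = 307 + 3 = 310.
Specimen A: dividing by 2 density bands per year: 310 / 2 = 155 years.
A: Mean rate = 1782.5 mm / 155 years ≈ 11.500 mm/yr.
Specimen B: with 2 density bands per year, 240 / 2 = 120 years. For B, 11.500 mm/year × 120 years = 1380.0 mm.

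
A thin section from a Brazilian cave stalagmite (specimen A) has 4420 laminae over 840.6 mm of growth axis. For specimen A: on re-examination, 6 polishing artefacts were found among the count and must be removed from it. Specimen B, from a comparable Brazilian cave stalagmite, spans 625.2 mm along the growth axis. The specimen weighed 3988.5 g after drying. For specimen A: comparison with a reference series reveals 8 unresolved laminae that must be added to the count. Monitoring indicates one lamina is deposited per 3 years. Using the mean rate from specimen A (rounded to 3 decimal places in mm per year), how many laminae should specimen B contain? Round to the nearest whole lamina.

Specimen A: adjusted count: 4420 − 6 + 8 = 4422 laminae.
Specimen A: multiplying by 3 years per lamina: 4422 × 3 = 13266 years.
A: Extension rate ≈ 840.6 / 13266 = 0.063 mm/yr.
Specimen B: 625.2 mm / 0.063 mm per year = 9923.81 years; at 3 years per lamina that is 9923.81 / 3 ≈ 3308 laminae.

3308 laminae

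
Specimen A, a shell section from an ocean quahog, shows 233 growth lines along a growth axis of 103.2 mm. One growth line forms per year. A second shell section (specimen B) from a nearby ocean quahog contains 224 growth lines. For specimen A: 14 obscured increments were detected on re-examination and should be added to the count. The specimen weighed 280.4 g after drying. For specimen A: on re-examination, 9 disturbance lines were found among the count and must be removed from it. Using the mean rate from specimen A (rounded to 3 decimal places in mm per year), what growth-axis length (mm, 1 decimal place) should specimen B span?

Specimen A: true growth line count = 233 − 9 + 14 = 238.
A: Extension rate ≈ 103.2 / 238 = 0.434 mm per year.
Length of B = 0.434 × 224 = 97.2 mm.

97.2 mm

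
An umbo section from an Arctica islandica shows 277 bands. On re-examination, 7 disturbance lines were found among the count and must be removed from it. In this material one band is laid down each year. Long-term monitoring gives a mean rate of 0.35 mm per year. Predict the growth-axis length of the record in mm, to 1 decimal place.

After corrections the count is 277 − 7 = 270 bands.
Predicted length = 0.35 mm/year × 270 years = 94.5 mm.

94.5 mm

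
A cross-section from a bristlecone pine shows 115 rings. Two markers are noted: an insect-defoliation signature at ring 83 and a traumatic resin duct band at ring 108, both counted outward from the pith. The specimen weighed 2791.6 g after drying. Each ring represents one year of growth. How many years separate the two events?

Separation: 108 − 83 = 25 rings.
One ring per year makes the interval 25 years.

25 years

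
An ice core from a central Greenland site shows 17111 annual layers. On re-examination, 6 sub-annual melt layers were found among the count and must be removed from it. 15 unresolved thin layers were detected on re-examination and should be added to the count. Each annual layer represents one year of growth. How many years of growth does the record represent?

True annual layer count = 17111 − 6 + 15 = 17120.
One annual layer per year makes the duration 17120 years.

17120 yr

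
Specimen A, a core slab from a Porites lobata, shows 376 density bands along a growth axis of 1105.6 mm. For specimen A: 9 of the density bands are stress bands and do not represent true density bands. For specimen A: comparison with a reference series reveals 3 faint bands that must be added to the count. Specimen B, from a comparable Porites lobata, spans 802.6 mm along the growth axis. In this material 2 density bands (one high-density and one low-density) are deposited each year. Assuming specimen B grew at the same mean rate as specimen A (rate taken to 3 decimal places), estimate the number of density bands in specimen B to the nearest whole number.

Specimen A: after corrections the count is 376 − 9 + 3 = 370 density bands.
Specimen A: 370 density bands at 2 per year is 370 / 2 = 185 years.
A: Extension rate ≈ 1105.6 / 185 = 5.976 mm/yr.
For B, 802.6 / 5.976 = 134.30 years; at 2 density bands per year that is 134.30 × 2 ≈ 269 density bands.

269 density bands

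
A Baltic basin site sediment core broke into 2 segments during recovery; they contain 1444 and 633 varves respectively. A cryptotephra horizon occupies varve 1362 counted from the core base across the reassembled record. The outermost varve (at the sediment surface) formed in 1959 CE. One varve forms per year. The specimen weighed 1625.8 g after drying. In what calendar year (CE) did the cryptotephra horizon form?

1244 CE

Total varves = 1444 + 633 = 2077.
Between varve 1362 and the sediment surface there are 2077 − 1362 = 715 varves.
The varve at the sediment surface is 1959 CE, so the cryptotephra horizon dates to 1959 − 715 = 1244 CE.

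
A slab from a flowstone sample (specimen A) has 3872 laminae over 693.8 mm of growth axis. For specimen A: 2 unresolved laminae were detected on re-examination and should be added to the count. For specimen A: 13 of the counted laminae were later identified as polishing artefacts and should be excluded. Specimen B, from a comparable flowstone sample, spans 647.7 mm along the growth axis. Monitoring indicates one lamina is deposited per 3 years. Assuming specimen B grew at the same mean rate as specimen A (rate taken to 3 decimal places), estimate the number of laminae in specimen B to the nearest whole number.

Specimen A: adjusted count: 3872 − 13 + 2 = 3861 laminae.
Specimen A: at 3 years per lamina, 3861 × 3 = 11583 years.
A: Extension rate ≈ 693.8 / 11583 = 0.060 mm per year.
For B, 647.7 / 0.060 = 10795.00 years; at 3 years per lamina that is 10795.00 / 3 ≈ 3598 laminae.

3598 laminae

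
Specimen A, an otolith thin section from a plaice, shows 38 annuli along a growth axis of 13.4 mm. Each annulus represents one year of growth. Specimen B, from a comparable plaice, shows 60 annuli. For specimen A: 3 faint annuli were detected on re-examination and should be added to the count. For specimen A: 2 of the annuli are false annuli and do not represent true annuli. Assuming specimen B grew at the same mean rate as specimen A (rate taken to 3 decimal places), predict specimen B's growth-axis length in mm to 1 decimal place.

Specimen A: adjusted count: 38 − 2 + 3 = 39 annuli.
A: 13.4 mm over 39 years gives 13.4 / 39 ≈ 0.344 mm per year.
For B, 0.344 mm/year × 60 years = 20.6 mm.

20.6 mm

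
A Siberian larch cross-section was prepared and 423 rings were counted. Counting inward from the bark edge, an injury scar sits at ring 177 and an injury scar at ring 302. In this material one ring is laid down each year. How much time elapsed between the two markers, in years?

The two markers are separated by 302 − 177 = 125 rings.
One ring per year makes the interval 125 years.

125 yr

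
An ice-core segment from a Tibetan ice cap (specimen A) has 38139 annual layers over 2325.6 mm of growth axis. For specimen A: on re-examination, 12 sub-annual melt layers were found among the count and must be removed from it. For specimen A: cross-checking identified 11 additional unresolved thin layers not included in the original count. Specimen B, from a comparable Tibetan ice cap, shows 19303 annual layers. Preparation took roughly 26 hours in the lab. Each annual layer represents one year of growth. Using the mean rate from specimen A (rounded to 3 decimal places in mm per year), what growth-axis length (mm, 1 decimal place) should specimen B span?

Specimen A: adjusted count: 38139 − 12 + 11 = 38138 annual layers.
A: Extension rate ≈ 2325.6 / 38138 = 0.061 mm/yr.
Length of B = 0.061 × 19303 = 1177.5 mm.

1177.5 mm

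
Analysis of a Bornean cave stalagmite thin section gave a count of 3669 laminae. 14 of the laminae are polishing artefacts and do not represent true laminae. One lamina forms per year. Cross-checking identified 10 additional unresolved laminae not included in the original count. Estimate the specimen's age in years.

3665 years

After corrections the count is 3669 − 14 + 10 = 3665 laminae.
One lamina per year makes the duration 3665 years.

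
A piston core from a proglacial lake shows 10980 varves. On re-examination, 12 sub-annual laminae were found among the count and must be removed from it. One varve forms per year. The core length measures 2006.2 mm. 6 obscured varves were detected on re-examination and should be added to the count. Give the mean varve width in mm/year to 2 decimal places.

Adjusted count: 10980 − 12 + 6 = 10974 varves.
Mean rate = 2006.2 mm / 10974 years ≈ 0.18 mm/year.

0.18 mm/year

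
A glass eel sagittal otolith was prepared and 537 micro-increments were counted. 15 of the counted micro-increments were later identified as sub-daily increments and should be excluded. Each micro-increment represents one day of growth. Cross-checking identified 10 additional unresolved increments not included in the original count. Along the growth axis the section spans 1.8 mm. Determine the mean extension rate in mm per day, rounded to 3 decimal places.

Adjusted count: 537 − 15 + 10 = 532 micro-increments.
1.8 mm over 532 days gives 1.8 / 532 ≈ 0.003 mm per day.

0.003 mm per day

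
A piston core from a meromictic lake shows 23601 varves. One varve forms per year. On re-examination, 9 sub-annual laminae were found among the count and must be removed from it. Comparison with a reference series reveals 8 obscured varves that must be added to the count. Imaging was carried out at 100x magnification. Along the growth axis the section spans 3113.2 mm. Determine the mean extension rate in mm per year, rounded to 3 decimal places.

0.132 mm per year

Correcting the raw count gives 23601 − 9 + 8 = 23600 true varves.
Mean rate = 3113.2 mm / 23600 years ≈ 0.132 mm per year.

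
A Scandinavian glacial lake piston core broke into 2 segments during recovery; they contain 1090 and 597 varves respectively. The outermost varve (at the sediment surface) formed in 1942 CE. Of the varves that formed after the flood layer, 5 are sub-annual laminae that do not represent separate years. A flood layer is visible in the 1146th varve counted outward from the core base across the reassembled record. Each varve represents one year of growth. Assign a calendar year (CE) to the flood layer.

Total varves = 1090 + 597 = 1687.
The flood layer sits at varve 1146 from the core base, so 1687 − 1146 = 541 varves formed after it.
Removing the 5 false varves leaves 541 − 5 = 536 true varves beyond the flood layer.
1942 − 536 = 1406 CE.

1406 CE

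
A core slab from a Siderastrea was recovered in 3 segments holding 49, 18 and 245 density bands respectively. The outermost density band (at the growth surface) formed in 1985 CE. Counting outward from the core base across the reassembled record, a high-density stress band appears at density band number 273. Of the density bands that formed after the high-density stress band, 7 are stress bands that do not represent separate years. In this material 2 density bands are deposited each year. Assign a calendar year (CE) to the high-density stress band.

1969 CE

Total density bands = 49 + 18 + 245 = 312.
312 − 273 = 39 density bands lie beyond the high-density stress band toward the growth surface.
39 − 7 false = 32 true density bands after the high-density stress band.
With 2 density bands per year, 32 / 2 = 16 years.
The density band at the growth surface is 1985 CE, so the high-density stress band dates to 1985 − 16 = 1969 CE.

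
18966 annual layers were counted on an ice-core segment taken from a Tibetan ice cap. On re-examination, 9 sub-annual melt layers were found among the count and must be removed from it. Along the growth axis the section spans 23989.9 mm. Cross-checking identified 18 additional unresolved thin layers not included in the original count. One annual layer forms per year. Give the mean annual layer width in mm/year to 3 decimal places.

1.264 mm/year

Adjusted count: 18966 − 9 + 18 = 18975 annual layers.
Mean rate = 23989.9 mm / 18975 years ≈ 1.264 mm/year.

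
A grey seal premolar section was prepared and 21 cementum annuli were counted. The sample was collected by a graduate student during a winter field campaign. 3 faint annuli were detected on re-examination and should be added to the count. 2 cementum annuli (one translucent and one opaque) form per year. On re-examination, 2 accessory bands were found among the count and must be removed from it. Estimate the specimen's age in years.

11 years

Correcting the raw count gives 21 − 2 + 3 = 22 true cementum annuli.
With 2 cementum annuli per year, 22 / 2 = 11 years.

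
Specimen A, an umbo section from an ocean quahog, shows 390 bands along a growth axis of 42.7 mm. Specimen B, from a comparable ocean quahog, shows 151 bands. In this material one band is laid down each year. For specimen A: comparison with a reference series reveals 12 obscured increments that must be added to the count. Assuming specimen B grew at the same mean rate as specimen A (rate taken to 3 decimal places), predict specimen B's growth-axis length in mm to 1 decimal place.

Specimen A: correcting the raw count gives 390 + 12 = 402 true bands.
A: Mean rate = 42.7 mm / 402 years ≈ 0.106 mm per year.
Length of B = 0.106 × 151 = 16.0 mm.

16.0 mm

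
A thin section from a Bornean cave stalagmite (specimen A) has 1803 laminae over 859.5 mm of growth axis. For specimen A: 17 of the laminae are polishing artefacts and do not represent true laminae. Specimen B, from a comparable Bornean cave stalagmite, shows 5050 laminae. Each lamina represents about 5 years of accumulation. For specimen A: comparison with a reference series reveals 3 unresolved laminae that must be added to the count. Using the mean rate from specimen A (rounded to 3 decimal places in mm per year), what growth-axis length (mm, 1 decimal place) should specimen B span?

Specimen A: adjusted count: 1803 − 17 + 3 = 1789 laminae.
Specimen A: 1789 laminae at 5 years each span 1789 × 5 = 8945 years.
A: Extension rate ≈ 859.5 / 8945 = 0.096 mm/year.
Specimen B: multiplying by 5 years per lamina: 5050 × 5 = 25250 years. B's length ≈ 0.096 × 25250 = 2424.0 mm.

2424.0 mm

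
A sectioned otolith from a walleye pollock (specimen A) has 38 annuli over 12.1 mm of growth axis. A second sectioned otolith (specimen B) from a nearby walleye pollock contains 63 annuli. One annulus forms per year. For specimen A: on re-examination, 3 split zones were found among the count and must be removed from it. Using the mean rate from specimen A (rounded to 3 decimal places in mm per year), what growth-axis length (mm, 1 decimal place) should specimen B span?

21.8 mm

Specimen A: true annulus count = 38 − 3 = 35.
A: Extension rate ≈ 12.1 / 35 = 0.346 mm per year.
Length of B = 0.346 × 63 = 21.8 mm.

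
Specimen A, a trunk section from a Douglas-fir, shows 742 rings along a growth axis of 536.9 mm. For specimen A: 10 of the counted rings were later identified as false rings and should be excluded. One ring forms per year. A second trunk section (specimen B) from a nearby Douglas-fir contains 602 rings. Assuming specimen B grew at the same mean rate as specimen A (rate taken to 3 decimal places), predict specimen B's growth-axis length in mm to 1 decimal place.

Specimen A: after corrections the count is 742 − 10 = 732 rings.
A: 536.9 mm over 732 years gives 536.9 / 732 ≈ 0.733 mm/year.
For B, 0.733 mm/year × 602 years = 441.3 mm.

441.3 mm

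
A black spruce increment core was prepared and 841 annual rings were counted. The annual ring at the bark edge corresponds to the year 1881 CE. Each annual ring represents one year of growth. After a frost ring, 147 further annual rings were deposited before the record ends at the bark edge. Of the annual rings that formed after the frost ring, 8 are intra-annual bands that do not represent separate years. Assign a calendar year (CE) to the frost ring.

1742 CE

There are 147 annual rings younger than the frost ring.
147 − 8 false = 139 true annual rings after the frost ring.
The annual ring at the bark edge is 1881 CE, so the frost ring dates to 1881 − 139 = 1742 CE.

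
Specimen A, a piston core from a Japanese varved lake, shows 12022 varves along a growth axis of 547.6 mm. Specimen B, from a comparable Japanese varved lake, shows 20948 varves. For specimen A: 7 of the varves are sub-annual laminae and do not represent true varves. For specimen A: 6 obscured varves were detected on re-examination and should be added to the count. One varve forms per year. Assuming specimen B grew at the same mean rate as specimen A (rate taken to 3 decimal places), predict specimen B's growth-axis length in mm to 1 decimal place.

Specimen A: correcting the raw count gives 12022 − 7 + 6 = 12021 true varves.
A: Extension rate ≈ 547.6 / 12021 = 0.046 mm/yr.
For B, 0.046 mm/year × 20948 years = 963.6 mm.

963.6 mm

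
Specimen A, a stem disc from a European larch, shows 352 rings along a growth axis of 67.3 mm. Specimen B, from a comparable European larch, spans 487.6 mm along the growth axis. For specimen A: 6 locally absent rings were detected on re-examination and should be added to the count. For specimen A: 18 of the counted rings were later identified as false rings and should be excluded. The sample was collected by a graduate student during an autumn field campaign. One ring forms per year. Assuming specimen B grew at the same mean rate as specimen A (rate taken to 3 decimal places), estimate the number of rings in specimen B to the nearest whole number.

2463 rings

Specimen A: adjusted count: 352 − 18 + 6 = 340 rings.
A: Extension rate ≈ 67.3 / 340 = 0.198 mm/yr.
Specimen B: 487.6 mm / 0.198 mm per year = 2462.63 years ≈ 2463 rings.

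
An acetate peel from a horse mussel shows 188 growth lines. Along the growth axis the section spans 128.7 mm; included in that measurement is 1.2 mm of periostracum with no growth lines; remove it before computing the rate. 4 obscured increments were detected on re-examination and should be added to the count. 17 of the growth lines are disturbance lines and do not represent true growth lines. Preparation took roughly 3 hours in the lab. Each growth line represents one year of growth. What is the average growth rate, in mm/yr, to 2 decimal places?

0.73 mm/yr

True growth line count = 188 − 17 + 4 = 175.
Removing the 1.2 mm offcut leaves 128.7 − 1.2 = 127.5 mm.
Mean rate = 127.5 mm / 175 years ≈ 0.73 mm/yr.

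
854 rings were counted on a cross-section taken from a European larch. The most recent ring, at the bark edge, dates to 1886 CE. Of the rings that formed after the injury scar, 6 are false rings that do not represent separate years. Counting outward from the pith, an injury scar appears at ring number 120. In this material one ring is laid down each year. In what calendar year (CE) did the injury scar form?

1158 CE

Between ring 120 and the bark edge there are 854 − 120 = 734 rings.
Removing the 6 false rings leaves 734 − 6 = 728 true rings beyond the injury scar.
Counting back 728 years from 1886 CE places the injury scar in 1886 − 728 = 1158 CE.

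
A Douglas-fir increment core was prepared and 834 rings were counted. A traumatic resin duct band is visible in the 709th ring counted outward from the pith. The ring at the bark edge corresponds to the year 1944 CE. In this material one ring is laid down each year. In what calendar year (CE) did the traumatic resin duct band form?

The traumatic resin duct band sits at ring 709 from the pith, so 834 − 709 = 125 rings formed after it.
The ring at the bark edge is 1944 CE, so the traumatic resin duct band dates to 1944 − 125 = 1819 CE.

1819 CE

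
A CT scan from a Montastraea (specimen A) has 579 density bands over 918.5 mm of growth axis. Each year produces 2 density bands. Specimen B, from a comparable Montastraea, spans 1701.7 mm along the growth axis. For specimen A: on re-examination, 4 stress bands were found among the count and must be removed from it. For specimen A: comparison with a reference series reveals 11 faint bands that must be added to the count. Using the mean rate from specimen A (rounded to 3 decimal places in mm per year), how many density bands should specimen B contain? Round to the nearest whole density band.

1086 density bands

Specimen A: adjusted count: 579 − 4 + 11 = 586 density bands.
Specimen A: dividing by 2 density bands per year: 586 / 2 = 293 years.
A: Mean rate = 918.5 mm / 293 years ≈ 3.135 mm/year.
For B, 1701.7 / 3.135 = 542.81 years; at 2 density bands per year that is 542.81 × 2 ≈ 1086 density bands.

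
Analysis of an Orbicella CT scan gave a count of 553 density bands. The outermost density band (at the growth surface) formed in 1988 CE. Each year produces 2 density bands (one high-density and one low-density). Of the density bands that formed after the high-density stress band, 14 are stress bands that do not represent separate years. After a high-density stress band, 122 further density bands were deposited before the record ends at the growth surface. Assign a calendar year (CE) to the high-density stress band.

1934 CE

122 density bands post-date the high-density stress band.
Excluding 14 false density bands: 122 − 14 = 108.
Dividing by 2 density bands per year: 108 / 2 = 54 years.
1988 − 54 = 1934 CE.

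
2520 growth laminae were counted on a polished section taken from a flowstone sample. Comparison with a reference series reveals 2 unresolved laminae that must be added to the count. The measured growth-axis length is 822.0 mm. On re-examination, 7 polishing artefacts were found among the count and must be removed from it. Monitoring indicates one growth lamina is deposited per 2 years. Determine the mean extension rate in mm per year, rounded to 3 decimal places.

After corrections the count is 2520 − 7 + 2 = 2515 growth laminae.
Multiplying by 2 years per growth lamina: 2515 × 2 = 5030 years.
Extension rate ≈ 822.0 / 5030 = 0.163 mm per year.

0.163 mm per year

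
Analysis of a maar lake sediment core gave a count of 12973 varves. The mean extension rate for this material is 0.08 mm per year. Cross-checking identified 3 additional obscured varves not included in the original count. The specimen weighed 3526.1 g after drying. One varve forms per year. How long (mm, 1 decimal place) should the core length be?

1038.1 mm

After corrections the count is 12973 + 3 = 12976 varves.
Length ≈ 0.08 × 12976 = 1038.1 mm.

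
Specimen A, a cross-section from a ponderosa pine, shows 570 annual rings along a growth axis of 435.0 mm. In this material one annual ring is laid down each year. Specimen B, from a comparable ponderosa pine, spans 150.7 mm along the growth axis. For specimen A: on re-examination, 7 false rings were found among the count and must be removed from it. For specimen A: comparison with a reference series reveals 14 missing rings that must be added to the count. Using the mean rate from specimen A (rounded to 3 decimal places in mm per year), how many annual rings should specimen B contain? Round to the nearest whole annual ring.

200 annual rings

Specimen A: after corrections the count is 570 − 7 + 14 = 577 annual rings.
A: 435.0 mm over 577 years gives 435.0 / 577 ≈ 0.754 mm/yr.
B spans 150.7 / 0.754 = 199.87 years ≈ 200 annual rings.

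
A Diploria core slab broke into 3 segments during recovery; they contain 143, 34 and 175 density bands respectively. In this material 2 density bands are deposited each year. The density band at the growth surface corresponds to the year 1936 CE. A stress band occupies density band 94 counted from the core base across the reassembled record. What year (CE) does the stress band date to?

Total density bands = 143 + 34 + 175 = 352.
352 − 94 = 258 density bands lie beyond the stress band toward the growth surface.
With 2 density bands per year, 258 / 2 = 129 years.
Counting back 129 years from 1936 CE places the stress band in 1936 − 129 = 1807 CE.

1807 CE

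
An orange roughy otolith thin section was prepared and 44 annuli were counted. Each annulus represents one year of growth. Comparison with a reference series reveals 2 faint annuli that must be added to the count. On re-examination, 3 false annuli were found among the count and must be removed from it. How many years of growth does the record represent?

43 yr

Correcting the raw count gives 44 − 3 + 2 = 43 true annuli.
At one annulus per year, that is 43 years.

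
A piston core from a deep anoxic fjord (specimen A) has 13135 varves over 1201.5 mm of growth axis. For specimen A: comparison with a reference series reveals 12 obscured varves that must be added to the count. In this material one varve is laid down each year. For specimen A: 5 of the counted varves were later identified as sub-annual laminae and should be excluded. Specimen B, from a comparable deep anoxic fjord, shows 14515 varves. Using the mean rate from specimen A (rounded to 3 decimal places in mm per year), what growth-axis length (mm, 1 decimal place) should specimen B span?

Specimen A: adjusted count: 13135 − 5 + 12 = 13142 varves.
A: 1201.5 mm over 13142 years gives 1201.5 / 13142 ≈ 0.091 mm/yr.
B's length ≈ 0.091 × 14515 = 1320.9 mm.

1320.9 mm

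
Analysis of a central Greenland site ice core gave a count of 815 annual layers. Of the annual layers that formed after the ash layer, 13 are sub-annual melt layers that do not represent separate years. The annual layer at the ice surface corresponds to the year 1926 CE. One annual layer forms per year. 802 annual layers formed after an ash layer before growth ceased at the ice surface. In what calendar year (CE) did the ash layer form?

802 annual layers formed after the ash layer.
Removing the 13 false annual layers leaves 802 − 13 = 789 true annual layers beyond the ash layer.
1926 − 789 = 1137 CE.

1137 CE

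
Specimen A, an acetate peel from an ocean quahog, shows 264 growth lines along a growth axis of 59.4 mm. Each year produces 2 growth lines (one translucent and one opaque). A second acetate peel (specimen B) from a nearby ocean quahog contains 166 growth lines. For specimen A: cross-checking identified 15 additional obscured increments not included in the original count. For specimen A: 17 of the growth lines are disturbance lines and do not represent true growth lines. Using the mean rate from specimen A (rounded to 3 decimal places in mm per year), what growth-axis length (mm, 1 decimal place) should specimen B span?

Specimen A: after corrections the count is 264 − 17 + 15 = 262 growth lines.
Specimen A: with 2 growth lines per year, 262 / 2 = 131 years.
A: Mean rate = 59.4 mm / 131 years ≈ 0.453 mm per year.
Specimen B: with 2 growth lines per year, 166 / 2 = 83 years. B's length ≈ 0.453 × 83 = 37.6 mm.

37.6 mm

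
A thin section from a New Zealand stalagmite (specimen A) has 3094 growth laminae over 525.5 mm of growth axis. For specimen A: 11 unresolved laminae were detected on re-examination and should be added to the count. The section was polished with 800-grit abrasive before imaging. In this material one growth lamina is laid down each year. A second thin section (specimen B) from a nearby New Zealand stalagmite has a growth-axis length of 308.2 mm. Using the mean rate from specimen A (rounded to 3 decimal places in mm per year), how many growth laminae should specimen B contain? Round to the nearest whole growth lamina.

1824 growth laminae

Specimen A: adjusted count: 3094 + 11 = 3105 growth laminae.
A: Extension rate ≈ 525.5 / 3105 = 0.169 mm/year.
B spans 308.2 / 0.169 = 1823.67 years ≈ 1824 growth laminae.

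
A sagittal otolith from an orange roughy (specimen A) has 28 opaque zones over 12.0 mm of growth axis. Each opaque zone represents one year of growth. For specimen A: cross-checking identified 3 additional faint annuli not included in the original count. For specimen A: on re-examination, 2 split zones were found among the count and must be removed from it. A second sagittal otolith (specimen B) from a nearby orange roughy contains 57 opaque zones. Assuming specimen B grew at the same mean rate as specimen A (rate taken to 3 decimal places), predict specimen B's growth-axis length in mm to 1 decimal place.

23.6 mm

Specimen A: correcting the raw count gives 28 − 2 + 3 = 29 true opaque zones.
A: 12.0 mm over 29 years gives 12.0 / 29 ≈ 0.414 mm/yr.
Length of B = 0.414 × 57 = 23.6 mm.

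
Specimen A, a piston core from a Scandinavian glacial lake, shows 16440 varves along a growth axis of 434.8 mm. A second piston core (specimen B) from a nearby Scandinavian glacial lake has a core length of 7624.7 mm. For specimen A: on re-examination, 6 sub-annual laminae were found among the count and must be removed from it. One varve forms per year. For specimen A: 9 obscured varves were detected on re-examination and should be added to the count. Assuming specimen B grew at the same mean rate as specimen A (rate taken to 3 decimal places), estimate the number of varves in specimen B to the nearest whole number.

293258 varves

Specimen A: adjusted count: 16440 − 6 + 9 = 16443 varves.
A: Extension rate ≈ 434.8 / 16443 = 0.026 mm/yr.
Specimen B: 7624.7 mm / 0.026 mm per year = 293257.69 years ≈ 293258 varves.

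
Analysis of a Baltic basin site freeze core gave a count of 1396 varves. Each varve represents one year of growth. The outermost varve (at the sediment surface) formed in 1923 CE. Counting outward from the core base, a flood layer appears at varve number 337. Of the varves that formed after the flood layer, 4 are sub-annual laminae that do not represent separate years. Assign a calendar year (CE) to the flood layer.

868 CE

1396 − 337 = 1059 varves lie beyond the flood layer toward the sediment surface.
Excluding 4 false varves: 1059 − 4 = 1055.
Counting back 1055 years from 1923 CE places the flood layer in 1923 − 1055 = 868 CE.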